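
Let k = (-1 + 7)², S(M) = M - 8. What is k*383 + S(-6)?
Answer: 13774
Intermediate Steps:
S(M) = -8 + M
k = 36 (k = 6² = 36)
k*383 + S(-6) = 36*383 + (-8 - 6) = 13788 - 14 = 13774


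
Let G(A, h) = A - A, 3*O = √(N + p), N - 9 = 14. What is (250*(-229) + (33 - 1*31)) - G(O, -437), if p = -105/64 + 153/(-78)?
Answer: -57248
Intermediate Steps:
N = 23 (N = 9 + 14 = 23)
p = -2997/832 (p = -105*1/64 + 153*(-1/78) = -105/64 - 51/26 = -2997/832 ≈ -3.6022)
O = √209807/312 (O = √(23 - 2997/832)/3 = √(16139/832)/3 = (√209807/104)/3 = √209807/312 ≈ 1.4681)
G(A, h) = 0
(250*(-229) + (33 - 1*31)) - G(O, -437) = (250*(-229) + (33 - 1*31)) - 1*0 = (-57250 + (33 - 31)) + 0 = (-57250 + 2) + 0 = -57248 + 0 = -57248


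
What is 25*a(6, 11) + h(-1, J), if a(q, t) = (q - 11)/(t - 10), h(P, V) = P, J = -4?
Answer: -126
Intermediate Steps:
a(q, t) = (-11 + q)/(-10 + t)
25*a(6, 11) + h(-1, J) = 25*((-11 + 6)/(-10 + 11)) - 1 = 25*(-5/1) - 1 = 25*(1*(-5)) - 1 = 25*(-5) - 1 = -125 - 1 = -126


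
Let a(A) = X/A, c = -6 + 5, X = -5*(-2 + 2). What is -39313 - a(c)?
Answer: -39313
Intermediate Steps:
X = 0 (X = -5*0 = 0)
c = -1
a(A) = 0 (a(A) = 0/A = 0)
-39313 - a(c) = -39313 - 1*0 = -39313 + 0 = -39313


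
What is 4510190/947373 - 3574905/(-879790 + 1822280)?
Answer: 172808099707/178577915754 ≈ 0.96769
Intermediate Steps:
4510190/947373 - 3574905/(-879790 + 1822280) = 4510190*(1/947373) - 3574905/942490 = 4510190/947373 - 3574905*1/942490 = 4510190/947373 - 714981/188498 = 172808099707/178577915754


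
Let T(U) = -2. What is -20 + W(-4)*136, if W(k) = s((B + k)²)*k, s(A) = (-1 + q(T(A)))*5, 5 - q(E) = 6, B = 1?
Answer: 5420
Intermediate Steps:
q(E) = -1 (q(E) = 5 - 1*6 = 5 - 6 = -1)
s(A) = -10 (s(A) = (-1 - 1)*5 = -2*5 = -10)
W(k) = -10*k
-20 + W(-4)*136 = -20 - 10*(-4)*136 = -20 + 40*136 = -20 + 5440 = 5420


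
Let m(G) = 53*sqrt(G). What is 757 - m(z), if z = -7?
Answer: 757 - 53*I*sqrt(7) ≈ 757.0 - 140.22*I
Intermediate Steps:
757 - m(z) = 757 - 53*sqrt(-7) = 757 - 53*I*sqrt(7)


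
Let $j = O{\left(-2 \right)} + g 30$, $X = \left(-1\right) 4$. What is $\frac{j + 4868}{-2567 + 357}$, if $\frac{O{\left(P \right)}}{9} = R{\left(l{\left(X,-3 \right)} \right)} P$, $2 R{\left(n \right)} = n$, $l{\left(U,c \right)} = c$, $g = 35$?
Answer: $- \frac{1189}{442} \approx -2.69$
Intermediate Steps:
$X = -4$
$R{\left(n \right)} = \frac{n}{2}$
$O{\left(P \right)} = - \frac{27 P}{2}$ ($O{\left(P \right)} = 9 \cdot \frac{1}{2} \left(-3\right) P = 9 \left(- \frac{3 P}{2}\right) = - \frac{27 P}{2}$)
$j = 1077$ ($j = \left(- \frac{27}{2}\right) \left(-2\right) + 35 \cdot 30 = 27 + 1050 = 1077$)
$\frac{j + 4868}{-2567 + 357} = \frac{1077 + 4868}{-2567 + 357} = \frac{5945}{-2210} = 5945 \left(- \frac{1}{2210}\right) = - \frac{1189}{442}$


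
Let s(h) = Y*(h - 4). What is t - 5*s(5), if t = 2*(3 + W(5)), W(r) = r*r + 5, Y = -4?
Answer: 86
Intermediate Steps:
W(r) = 5 + r² (W(r) = r² + 5 = 5 + r²)
s(h) = 16 - 4*h (s(h) = -4*(h - 4) = -4*(-4 + h) = 16 - 4*h)
t = 66 (t = 2*(3 + (5 + 5²)) = 2*(3 + (5 + 25)) = 2*(3 + 30) = 2*33 = 66)
t - 5*s(5) = 66 - 5*(16 - 4*5) = 66 - 5*(16 - 20) = 66 - 5*(-4) = 66 + 20 = 86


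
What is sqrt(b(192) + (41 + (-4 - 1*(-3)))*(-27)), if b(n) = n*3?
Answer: 6*I*sqrt(14) ≈ 22.45*I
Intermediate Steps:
b(n) = 3*n
sqrt(b(192) + (41 + (-4 - 1*(-3)))*(-27)) = sqrt(3*192 + (41 + (-4 - 1*(-3)))*(-27)) = sqrt(576 + (41 + (-4 + 3))*(-27)) = sqrt(576 + (41 - 1)*(-27)) = sqrt(576 + 40*(-27)) = sqrt(576 - 1080) = sqrt(-504) = 6*I*sqrt(14)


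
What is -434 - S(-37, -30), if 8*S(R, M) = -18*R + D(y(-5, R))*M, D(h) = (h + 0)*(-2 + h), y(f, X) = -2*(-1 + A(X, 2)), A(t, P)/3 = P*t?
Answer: 2968291/4 ≈ 7.4207e+5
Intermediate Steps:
A(t, P) = 3*P*t (A(t, P) = 3*(P*t) = 3*P*t)
y(f, X) = 2 - 12*X (y(f, X) = -2*(-1 + 3*2*X) = -2*(-1 + 6*X) = 2 - 12*X)
D(h) = h*(-2 + h)
S(R, M) = -9*R/4 - 3*M*R*(2 - 12*R)/2 (S(R, M) = (-18*R + ((2 - 12*R)*(-2 + (2 - 12*R)))*M)/8 = (-18*R + ((2 - 12*R)*(-12*R))*M)/8 = (-18*R + (-12*R*(2 - 12*R))*M)/8 = (-18*R - 12*M*R*(2 - 12*R))/8 = -9*R/4 - 3*M*R*(2 - 12*R)/2)
-434 - S(-37, -30) = -434 - 3*(-37)*(-3 + 4*(-30)*(-1 + 6*(-37)))/4 = -434 - 3*(-37)*(-3 + 4*(-30)*(-1 - 222))/4 = -434 - 3*(-37)*(-3 + 4*(-30)*(-223))/4 = -434 - 3*(-37)*(-3 + 26760)/4 = -434 - 3*(-37)*26757/4 = -434 - 1*(-2970027/4) = -434 + 2970027/4 = 2968291/4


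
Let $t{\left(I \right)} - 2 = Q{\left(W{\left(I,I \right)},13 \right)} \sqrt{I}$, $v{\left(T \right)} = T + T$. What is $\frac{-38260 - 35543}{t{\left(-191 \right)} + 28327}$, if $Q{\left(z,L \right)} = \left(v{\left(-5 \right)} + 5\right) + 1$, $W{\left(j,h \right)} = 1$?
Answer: $- \frac{2090765187}{802535297} - \frac{295212 i \sqrt{191}}{802535297} \approx -2.6052 - 0.0050838 i$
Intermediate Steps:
$v{\left(T \right)} = 2 T$
$Q{\left(z,L \right)} = -4$ ($Q{\left(z,L \right)} = \left(2 \left(-5\right) + 5\right) + 1 = \left(-10 + 5\right) + 1 = -5 + 1 = -4$)
$t{\left(I \right)} = 2 - 4 \sqrt{I}$
$\frac{-38260 - 35543}{t{\left(-191 \right)} + 28327} = \frac{-38260 - 35543}{\left(2 - 4 \sqrt{-191}\right) + 28327} = - \frac{73803}{\left(2 - 4 i \sqrt{191}\right) + 28327} = - \frac{73803}{28329 - 4 i \sqrt{191}}$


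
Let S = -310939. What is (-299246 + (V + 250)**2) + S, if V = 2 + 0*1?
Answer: -546681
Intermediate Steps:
V = 2 (V = 2 + 0 = 2)
(-299246 + (V + 250)**2) + S = (-299246 + (2 + 250)**2) - 310939 = (-299246 + 252**2) - 310939 = (-299246 + 63504) - 310939 = -235742 - 310939 = -546681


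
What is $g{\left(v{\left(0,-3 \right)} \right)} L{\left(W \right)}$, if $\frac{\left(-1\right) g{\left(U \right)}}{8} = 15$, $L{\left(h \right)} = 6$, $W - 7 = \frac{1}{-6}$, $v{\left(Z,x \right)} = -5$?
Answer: $-720$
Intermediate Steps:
$W = \frac{41}{6}$ ($W = 7 + \frac{1}{-6} = 7 - \frac{1}{6} = \frac{41}{6} \approx 6.8333$)
$g{\left(U \right)} = -120$ ($g{\left(U \right)} = \left(-8\right) 15 = -120$)
$g{\left(v{\left(0,-3 \right)} \right)} L{\left(W \right)} = \left(-120\right) 6 = -720$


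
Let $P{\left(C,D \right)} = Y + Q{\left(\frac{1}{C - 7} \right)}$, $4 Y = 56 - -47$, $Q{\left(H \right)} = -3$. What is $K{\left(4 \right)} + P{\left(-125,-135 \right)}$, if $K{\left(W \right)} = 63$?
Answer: $\frac{343}{4} \approx 85.75$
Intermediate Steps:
$Y = \frac{103}{4}$ ($Y = \frac{56 - -47}{4} = \frac{56 + 47}{4} = \frac{1}{4} \cdot 103 = \frac{103}{4} \approx 25.75$)
$P{\left(C,D \right)} = \frac{91}{4}$ ($P{\left(C,D \right)} = \frac{103}{4} - 3 = \frac{91}{4}$)
$K{\left(4 \right)} + P{\left(-125,-135 \right)} = 63 + \frac{91}{4} = \frac{343}{4}$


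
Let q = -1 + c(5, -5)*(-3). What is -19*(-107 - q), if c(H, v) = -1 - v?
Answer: 1786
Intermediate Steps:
q = -13 (q = -1 + (-1 - 1*(-5))*(-3) = -1 + (-1 + 5)*(-3) = -1 + 4*(-3) = -1 - 12 = -13)
-19*(-107 - q) = -19*(-107 - 1*(-13)) = -19*(-107 + 13) = -19*(-94) = 1786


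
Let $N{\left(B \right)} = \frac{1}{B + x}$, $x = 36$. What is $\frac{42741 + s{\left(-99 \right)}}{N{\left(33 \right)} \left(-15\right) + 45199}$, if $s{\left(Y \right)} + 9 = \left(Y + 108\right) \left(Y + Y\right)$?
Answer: $\frac{52325}{57754} \approx 0.906$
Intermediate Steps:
$s{\left(Y \right)} = -9 + 2 Y \left(108 + Y\right)$ ($s{\left(Y \right)} = -9 + \left(Y + 108\right) \left(Y + Y\right) = -9 + \left(108 + Y\right) 2 Y = -9 + 2 Y \left(108 + Y\right)$)
$N{\left(B \right)} = \frac{1}{36 + B}$ ($N{\left(B \right)} = \frac{1}{B + 36} = \frac{1}{36 + B}$)
$\frac{42741 + s{\left(-99 \right)}}{N{\left(33 \right)} \left(-15\right) + 45199} = \frac{42741 + \left(-9 + 2 \left(-99\right)^{2} + 216 \left(-99\right)\right)}{\frac{1}{36 + 33} \left(-15\right) + 45199} = \frac{42741 - 1791}{\frac{1}{69} \left(-15\right) + 45199} = \frac{42741 - 1791}{- \frac{5}{23} + 45199} = \frac{40950}{\frac{1039572}{23}} = 40950 \cdot \frac{23}{1039572} = \frac{52325}{57754}$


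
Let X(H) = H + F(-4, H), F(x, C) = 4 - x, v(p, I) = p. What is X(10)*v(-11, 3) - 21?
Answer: -219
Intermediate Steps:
X(H) = 8 + H (X(H) = H + (4 - 1*(-4)) = H + (4 + 4) = H + 8 = 8 + H)
X(10)*v(-11, 3) - 21 = (8 + 10)*(-11) - 21 = 18*(-11) - 21 = -198 - 21 = -219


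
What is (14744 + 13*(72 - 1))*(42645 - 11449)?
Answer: 488747732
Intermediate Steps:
(14744 + 13*(72 - 1))*(42645 - 11449) = (14744 + 13*71)*31196 = (14744 + 923)*31196 = 15667*31196 = 488747732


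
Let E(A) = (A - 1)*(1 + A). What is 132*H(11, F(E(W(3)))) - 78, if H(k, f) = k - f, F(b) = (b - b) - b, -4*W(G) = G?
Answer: 5265/4 ≈ 1316.3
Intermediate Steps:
W(G) = -G/4
E(A) = (1 + A)*(-1 + A) (E(A) = (-1 + A)*(1 + A) = (1 + A)*(-1 + A))
F(b) = -b (F(b) = 0 - b = -b)
132*H(11, F(E(W(3)))) - 78 = 132*(11 - (-1)*(-1 + (-¼*3)²)) - 78 = 132*(11 - (-1)*(-1 + (-¾)²)) - 78 = 132*(11 - (-1)*(-1 + 9/16)) - 78 = 132*(11 - (-1)*(-7)/16) - 78 = 132*(11 - 1*7/16) - 78 = 132*(11 - 7/16) - 78 = 132*(169/16) - 78 = 5577/4 - 78 = 5265/4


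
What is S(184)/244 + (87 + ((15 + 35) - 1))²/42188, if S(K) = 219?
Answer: 3438049/2573468 ≈ 1.3360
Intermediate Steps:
S(184)/244 + (87 + ((15 + 35) - 1))²/42188 = 219/244 + (87 + ((15 + 35) - 1))²/42188 = 219*(1/244) + (87 + (50 - 1))²*(1/42188) = 219/244 + (87 + 49)²*(1/42188) = 219/244 + 136²*(1/42188) = 219/244 + 18496*(1/42188) = 219/244 + 4624/10547 = 3438049/2573468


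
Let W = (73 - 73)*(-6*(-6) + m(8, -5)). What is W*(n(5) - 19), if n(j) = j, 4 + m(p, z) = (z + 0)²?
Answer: 0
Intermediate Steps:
m(p, z) = -4 + z² (m(p, z) = -4 + (z + 0)² = -4 + z²)
W = 0 (W = (73 - 73)*(-6*(-6) + (-4 + (-5)²)) = 0*(36 + (-4 + 25)) = 0*(36 + 21) = 0*57 = 0)
W*(n(5) - 19) = 0*(5 - 19) = 0*(-14) = 0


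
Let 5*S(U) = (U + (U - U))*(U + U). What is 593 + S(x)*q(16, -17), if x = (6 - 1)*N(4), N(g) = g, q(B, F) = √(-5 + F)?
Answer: 593 + 160*I*√22 ≈ 593.0 + 750.47*I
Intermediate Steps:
x = 20 (x = (6 - 1)*4 = 5*4 = 20)
S(U) = 2*U²/5 (S(U) = ((U + (U - U))*(U + U))/5 = ((U + 0)*(2*U))/5 = (U*(2*U))/5 = (2*U²)/5 = 2*U²/5)
593 + S(x)*q(16, -17) = 593 + ((⅖)*20²)*√(-5 - 17) = 593 + ((⅖)*400)*√(-22) = 593 + 160*(I*√22) = 593 + 160*I*√22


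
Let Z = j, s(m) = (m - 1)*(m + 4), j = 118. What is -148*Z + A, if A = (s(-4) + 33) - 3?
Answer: -17434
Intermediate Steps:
s(m) = (-1 + m)*(4 + m)
A = 30 (A = ((-4 + (-4)**2 + 3*(-4)) + 33) - 3 = ((-4 + 16 - 12) + 33) - 3 = (0 + 33) - 3 = 33 - 3 = 30)
Z = 118
-148*Z + A = -148*118 + 30 = -17464 + 30 = -17434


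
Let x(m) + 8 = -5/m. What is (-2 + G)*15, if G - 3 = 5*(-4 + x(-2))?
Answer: -1395/2 ≈ -697.50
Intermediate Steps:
x(m) = -8 - 5/m
G = -89/2 (G = 3 + 5*(-4 + (-8 - 5/(-2))) = 3 + 5*(-4 + (-8 - 5*(-½))) = 3 + 5*(-4 + (-8 + 5/2)) = 3 + 5*(-4 - 11/2) = 3 + 5*(-19/2) = 3 - 95/2 = -89/2 ≈ -44.500)
(-2 + G)*15 = (-2 - 89/2)*15 = -93/2*15 = -1395/2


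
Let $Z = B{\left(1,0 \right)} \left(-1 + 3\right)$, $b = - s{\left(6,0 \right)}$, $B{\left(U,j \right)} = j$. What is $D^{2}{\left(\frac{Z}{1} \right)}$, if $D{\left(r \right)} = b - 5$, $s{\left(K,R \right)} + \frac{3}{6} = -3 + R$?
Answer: $\frac{9}{4} \approx 2.25$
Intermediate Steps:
$s{\left(K,R \right)} = - \frac{7}{2} + R$ ($s{\left(K,R \right)} = - \frac{1}{2} + \left(-3 + R\right) = - \frac{7}{2} + R$)
$b = \frac{7}{2}$ ($b = - (- \frac{7}{2} + 0) = \left(-1\right) \left(- \frac{7}{2}\right) = \frac{7}{2} \approx 3.5$)
$Z = 0$ ($Z = 0 \left(-1 + 3\right) = 0 \cdot 2 = 0$)
$D{\left(r \right)} = - \frac{3}{2}$ ($D{\left(r \right)} = \frac{7}{2} - 5 = - \frac{3}{2}$)
$D^{2}{\left(\frac{Z}{1} \right)} = \left(- \frac{3}{2}\right)^{2} = \frac{9}{4}$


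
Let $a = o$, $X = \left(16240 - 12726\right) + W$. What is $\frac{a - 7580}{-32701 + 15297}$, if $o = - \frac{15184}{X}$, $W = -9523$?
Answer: $\frac{11383259}{26145159} \approx 0.43539$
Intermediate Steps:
$X = -6009$ ($X = \left(16240 - 12726\right) - 9523 = 3514 - 9523 = -6009$)
$o = \frac{15184}{6009}$ ($o = - \frac{15184}{-6009} = \left(-15184\right) \left(- \frac{1}{6009}\right) = \frac{15184}{6009} \approx 2.5269$)
$a = \frac{15184}{6009} \approx 2.5269$
$\frac{a - 7580}{-32701 + 15297} = \frac{\frac{15184}{6009} - 7580}{-32701 + 15297} = - \frac{45533036}{6009 \left(-17404\right)} = \left(- \frac{45533036}{6009}\right) \left(- \frac{1}{17404}\right) = \frac{11383259}{26145159}$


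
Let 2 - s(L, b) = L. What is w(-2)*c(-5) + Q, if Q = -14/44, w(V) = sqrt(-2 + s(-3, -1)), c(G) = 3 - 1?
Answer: -7/22 + 2*sqrt(3) ≈ 3.1459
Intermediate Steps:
s(L, b) = 2 - L
c(G) = 2
w(V) = sqrt(3) (w(V) = sqrt(-2 + (2 - 1*(-3))) = sqrt(-2 + (2 + 3)) = sqrt(-2 + 5) = sqrt(3))
Q = -7/22 (Q = -14*1/44 = -7/22 ≈ -0.31818)
w(-2)*c(-5) + Q = sqrt(3)*2 - 7/22 = 2*sqrt(3) - 7/22 = -7/22 + 2*sqrt(3)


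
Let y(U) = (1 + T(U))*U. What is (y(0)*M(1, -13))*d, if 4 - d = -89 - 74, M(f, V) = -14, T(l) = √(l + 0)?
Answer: 0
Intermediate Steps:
T(l) = √l
y(U) = U*(1 + √U) (y(U) = (1 + √U)*U = U*(1 + √U))
d = 167 (d = 4 - (-89 - 74) = 4 - 1*(-163) = 4 + 163 = 167)
(y(0)*M(1, -13))*d = ((0 + 0^(3/2))*(-14))*167 = ((0 + 0)*(-14))*167 = (0*(-14))*167 = 0*167 = 0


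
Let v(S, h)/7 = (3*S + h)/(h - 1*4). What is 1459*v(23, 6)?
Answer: 765975/2 ≈ 3.8299e+5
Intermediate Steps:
v(S, h) = 7*(h + 3*S)/(-4 + h) (v(S, h) = 7*((3*S + h)/(h - 1*4)) = 7*((h + 3*S)/(h - 4)) = 7*((h + 3*S)/(-4 + h)) = 7*(h + 3*S)/(-4 + h))
1459*v(23, 6) = 1459*(7*(6 + 3*23)/(-4 + 6)) = 1459*(7*(6 + 69)/2) = 1459*(7*(½)*75) = 1459*(525/2) = 765975/2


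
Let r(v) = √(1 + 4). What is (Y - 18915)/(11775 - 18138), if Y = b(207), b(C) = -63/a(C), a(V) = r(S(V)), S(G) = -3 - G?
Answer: 6305/2121 + √5/505 ≈ 2.9771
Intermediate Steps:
r(v) = √5
a(V) = √5
b(C) = -63*√5/5
Y = -63*√5/5 ≈ -28.174
(Y - 18915)/(11775 - 18138) = (-63*√5/5 - 18915)/(11775 - 18138) = (-18915 - 63*√5/5)/(-6363) = (-18915 - 63*√5/5)*(-1/6363) = 6305/2121 + √5/505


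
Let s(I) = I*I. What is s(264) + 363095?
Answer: 432791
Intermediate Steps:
s(I) = I²
s(264) + 363095 = 264² + 363095 = 69696 + 363095 = 432791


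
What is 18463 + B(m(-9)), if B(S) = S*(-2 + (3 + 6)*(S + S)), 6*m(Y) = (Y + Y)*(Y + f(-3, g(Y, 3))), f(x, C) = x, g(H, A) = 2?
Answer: 41719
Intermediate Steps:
m(Y) = Y*(-3 + Y)/3 (m(Y) = ((Y + Y)*(Y - 3))/6 = ((2*Y)*(-3 + Y))/6 = (2*Y*(-3 + Y))/6 = Y*(-3 + Y)/3)
B(S) = S*(-2 + 18*S) (B(S) = S*(-2 + 9*(2*S)) = S*(-2 + 18*S))
18463 + B(m(-9)) = 18463 + 2*((1/3)*(-9)*(-3 - 9))*(-1 + 9*((1/3)*(-9)*(-3 - 9))) = 18463 + 2*((1/3)*(-9)*(-12))*(-1 + 9*((1/3)*(-9)*(-12))) = 18463 + 2*36*(-1 + 9*36) = 18463 + 2*36*(-1 + 324) = 18463 + 2*36*323 = 18463 + 23256 = 41719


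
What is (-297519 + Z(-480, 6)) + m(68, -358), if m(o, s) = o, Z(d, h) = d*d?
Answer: -67051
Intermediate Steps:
Z(d, h) = d²
(-297519 + Z(-480, 6)) + m(68, -358) = (-297519 + (-480)²) + 68 = (-297519 + 230400) + 68 = -67119 + 68 = -67051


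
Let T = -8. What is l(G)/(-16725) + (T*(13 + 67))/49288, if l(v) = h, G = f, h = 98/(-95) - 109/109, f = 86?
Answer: -125920927/9789058875 ≈ -0.012863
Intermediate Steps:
h = -193/95 (h = 98*(-1/95) - 109*1/109 = -98/95 - 1 = -193/95 ≈ -2.0316)
G = 86
l(v) = -193/95
l(G)/(-16725) + (T*(13 + 67))/49288 = -193/95/(-16725) - 8*(13 + 67)/49288 = -193/95*(-1/16725) - 8*80*(1/49288) = 193/1588875 - 640*1/49288 = 193/1588875 - 80/6161 = -125920927/9789058875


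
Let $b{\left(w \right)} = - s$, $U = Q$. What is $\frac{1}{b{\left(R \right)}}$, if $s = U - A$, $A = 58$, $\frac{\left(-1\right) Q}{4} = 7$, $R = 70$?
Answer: $\frac{1}{86} \approx 0.011628$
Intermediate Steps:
$Q = -28$ ($Q = \left(-4\right) 7 = -28$)
$U = -28$
$s = -86$ ($s = -28 - 58 = -86$)
$b{\left(w \right)} = 86$ ($b{\left(w \right)} = \left(-1\right) \left(-86\right) = 86$)
$\frac{1}{b{\left(R \right)}} = \frac{1}{86}$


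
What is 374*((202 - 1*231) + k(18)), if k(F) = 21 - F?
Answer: -9724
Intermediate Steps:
374*((202 - 1*231) + k(18)) = 374*((202 - 1*231) + (21 - 1*18)) = 374*((202 - 231) + (21 - 18)) = 374*(-29 + 3) = 374*(-26) = -9724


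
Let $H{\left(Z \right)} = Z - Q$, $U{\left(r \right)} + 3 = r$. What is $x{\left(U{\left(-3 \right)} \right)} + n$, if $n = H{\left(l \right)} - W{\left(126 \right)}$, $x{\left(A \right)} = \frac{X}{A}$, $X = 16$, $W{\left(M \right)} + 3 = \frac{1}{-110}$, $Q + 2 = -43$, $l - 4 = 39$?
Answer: $\frac{29153}{330} \approx 88.342$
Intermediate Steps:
$l = 43$ ($l = 4 + 39 = 43$)
$Q = -45$ ($Q = -2 - 43 = -45$)
$U{\left(r \right)} = -3 + r$
$W{\left(M \right)} = - \frac{331}{110}$ ($W{\left(M \right)} = -3 + \frac{1}{-110} = -3 - \frac{1}{110} = - \frac{331}{110}$)
$H{\left(Z \right)} = 45 + Z$ ($H{\left(Z \right)} = Z - -45 = Z + 45 = 45 + Z$)
$x{\left(A \right)} = \frac{16}{A}$
$n = \frac{10011}{110}$ ($n = \left(45 + 43\right) - - \frac{331}{110} = 88 + \frac{331}{110} = \frac{10011}{110} \approx 91.009$)
$x{\left(U{\left(-3 \right)} \right)} + n = \frac{16}{-3 - 3} + \frac{10011}{110} = \frac{16}{-6} + \frac{10011}{110} = 16 \left(- \frac{1}{6}\right) + \frac{10011}{110} = - \frac{8}{3} + \frac{10011}{110} = \frac{29153}{330}$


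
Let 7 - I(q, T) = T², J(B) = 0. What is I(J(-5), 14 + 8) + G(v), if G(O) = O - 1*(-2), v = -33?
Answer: -508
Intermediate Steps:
I(q, T) = 7 - T²
G(O) = 2 + O (G(O) = O + 2 = 2 + O)
I(J(-5), 14 + 8) + G(v) = (7 - (14 + 8)²) + (2 - 33) = (7 - 1*22²) - 31 = (7 - 1*484) - 31 = (7 - 484) - 31 = -477 - 31 = -508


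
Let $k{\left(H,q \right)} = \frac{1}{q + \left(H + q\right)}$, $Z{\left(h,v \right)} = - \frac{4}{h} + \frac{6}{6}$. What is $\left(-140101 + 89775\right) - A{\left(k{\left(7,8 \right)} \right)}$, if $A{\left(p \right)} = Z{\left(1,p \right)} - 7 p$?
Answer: $- \frac{1157422}{23} \approx -50323.0$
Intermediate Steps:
$Z{\left(h,v \right)} = 1 - \frac{4}{h}$ ($Z{\left(h,v \right)} = - \frac{4}{h} + 6 \cdot \frac{1}{6} = - \frac{4}{h} + 1 = 1 - \frac{4}{h}$)
$k{\left(H,q \right)} = \frac{1}{H + 2 q}$
$A{\left(p \right)} = -3 - 7 p$ ($A{\left(p \right)} = \frac{-4 + 1}{1} - 7 p = 1 \left(-3\right) - 7 p = -3 - 7 p$)
$\left(-140101 + 89775\right) - A{\left(k{\left(7,8 \right)} \right)} = \left(-140101 + 89775\right) - \left(-3 - \frac{7}{7 + 2 \cdot 8}\right) = -50326 - \left(-3 - \frac{7}{7 + 16}\right) = -50326 - \left(-3 - \frac{7}{23}\right) = -50326 - - \frac{76}{23} = -50326 + \frac{76}{23} = - \frac{1157422}{23}$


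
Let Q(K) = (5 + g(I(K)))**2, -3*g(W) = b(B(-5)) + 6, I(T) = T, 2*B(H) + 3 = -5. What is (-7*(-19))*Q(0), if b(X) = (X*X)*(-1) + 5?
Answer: 53200/9 ≈ 5911.1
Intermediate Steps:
B(H) = -4 (B(H) = -3/2 + (1/2)*(-5) = -3/2 - 5/2 = -4)
b(X) = 5 - X**2 (b(X) = X**2*(-1) + 5 = -X**2 + 5 = 5 - X**2)
g(W) = 5/3 (g(W) = -((5 - 1*(-4)**2) + 6)/3 = -((5 - 1*16) + 6)/3 = -((5 - 16) + 6)/3 = -(-11 + 6)/3 = -1/3*(-5) = 5/3)
Q(K) = 400/9 (Q(K) = (5 + 5/3)**2 = (20/3)**2 = 400/9)
(-7*(-19))*Q(0) = -7*(-19)*(400/9) = 133*(400/9) = 53200/9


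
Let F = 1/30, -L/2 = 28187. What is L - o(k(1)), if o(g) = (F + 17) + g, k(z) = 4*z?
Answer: -1691851/30 ≈ -56395.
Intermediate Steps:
L = -56374 (L = -2*28187 = -56374)
F = 1/30 ≈ 0.033333
o(g) = 511/30 + g (o(g) = (1/30 + 17) + g = 511/30 + g)
L - o(k(1)) = -56374 - (511/30 + 4*1) = -56374 - (511/30 + 4) = -56374 - 1*631/30 = -56374 - 631/30 = -1691851/30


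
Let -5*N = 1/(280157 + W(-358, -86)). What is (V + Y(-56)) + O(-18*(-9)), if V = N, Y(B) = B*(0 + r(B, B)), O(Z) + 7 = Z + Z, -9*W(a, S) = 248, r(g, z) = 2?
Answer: 2584194116/12605825 ≈ 205.00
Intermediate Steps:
W(a, S) = -248/9 (W(a, S) = -⅑*248 = -248/9)
O(Z) = -7 + 2*Z (O(Z) = -7 + (Z + Z) = -7 + 2*Z)
Y(B) = 2*B (Y(B) = B*(0 + 2) = B*2 = 2*B)
N = -9/12605825 (N = -1/(5*(280157 - 248/9)) = -1/(5*2521165/9) = -⅕*9/2521165 = -9/12605825 ≈ -7.1396e-7)
V = -9/12605825 ≈ -7.1396e-7
(V + Y(-56)) + O(-18*(-9)) = (-9/12605825 + 2*(-56)) + (-7 + 2*(-18*(-9))) = (-9/12605825 - 112) + (-7 + 2*162) = -1411852409/12605825 + (-7 + 324) = -1411852409/12605825 + 317 = 2584194116/12605825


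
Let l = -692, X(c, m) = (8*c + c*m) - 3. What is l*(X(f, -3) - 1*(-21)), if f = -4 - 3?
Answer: 11764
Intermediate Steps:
f = -7
X(c, m) = -3 + 8*c + c*m
l*(X(f, -3) - 1*(-21)) = -692*((-3 + 8*(-7) - 7*(-3)) - 1*(-21)) = -692*((-3 - 56 + 21) + 21) = -692*(-38 + 21) = -692*(-17) = 11764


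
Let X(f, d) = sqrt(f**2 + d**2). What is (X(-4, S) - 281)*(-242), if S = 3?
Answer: 66792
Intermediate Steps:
X(f, d) = sqrt(d**2 + f**2)
(X(-4, S) - 281)*(-242) = (sqrt(3**2 + (-4)**2) - 281)*(-242) = (sqrt(9 + 16) - 281)*(-242) = (sqrt(25) - 281)*(-242) = (5 - 281)*(-242) = -276*(-242) = 66792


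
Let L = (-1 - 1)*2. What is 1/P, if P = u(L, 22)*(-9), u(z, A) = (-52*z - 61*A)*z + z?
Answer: -1/40788 ≈ -2.4517e-5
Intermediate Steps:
L = -4 (L = -2*2 = -4)
u(z, A) = z + z*(-61*A - 52*z) (u(z, A) = (-61*A - 52*z)*z + z = z*(-61*A - 52*z) + z = z + z*(-61*A - 52*z))
P = -40788 (P = -4*(1 - 61*22 - 52*(-4))*(-9) = -4*(1 - 1342 + 208)*(-9) = -4*(-1133)*(-9) = 4532*(-9) = -40788)
1/P = 1/(-40788) = -1/40788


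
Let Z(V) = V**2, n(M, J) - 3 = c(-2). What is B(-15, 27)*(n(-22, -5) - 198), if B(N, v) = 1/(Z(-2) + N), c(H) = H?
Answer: 197/11 ≈ 17.909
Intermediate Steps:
n(M, J) = 1 (n(M, J) = 3 - 2 = 1)
B(N, v) = 1/(4 + N) (B(N, v) = 1/((-2)**2 + N) = 1/(4 + N))
B(-15, 27)*(n(-22, -5) - 198) = (1 - 198)/(4 - 15) = -197/(-11) = -1/11*(-197) = 197/11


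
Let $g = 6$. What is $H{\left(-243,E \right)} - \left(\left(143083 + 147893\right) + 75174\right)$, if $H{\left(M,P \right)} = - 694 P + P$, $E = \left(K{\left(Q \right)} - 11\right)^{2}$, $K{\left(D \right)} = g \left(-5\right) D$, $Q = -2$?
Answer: $-2030043$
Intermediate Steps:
$K{\left(D \right)} = - 30 D$ ($K{\left(D \right)} = 6 \left(-5\right) D = - 30 D$)
$E = 2401$ ($E = \left(\left(-30\right) \left(-2\right) - 11\right)^{2} = \left(60 - 11\right)^{2} = 49^{2} = 2401$)
$H{\left(M,P \right)} = - 693 P$
$H{\left(-243,E \right)} - \left(\left(143083 + 147893\right) + 75174\right) = \left(-693\right) 2401 - \left(\left(143083 + 147893\right) + 75174\right) = -1663893 - \left(290976 + 75174\right) = -1663893 - 366150 = -2030043$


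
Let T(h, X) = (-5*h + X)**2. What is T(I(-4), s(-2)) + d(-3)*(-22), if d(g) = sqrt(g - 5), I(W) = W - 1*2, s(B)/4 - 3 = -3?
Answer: 900 - 44*I*sqrt(2) ≈ 900.0 - 62.225*I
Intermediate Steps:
s(B) = 0 (s(B) = 12 + 4*(-3) = 12 - 12 = 0)
I(W) = -2 + W (I(W) = W - 2 = -2 + W)
T(h, X) = (X - 5*h)**2
d(g) = sqrt(-5 + g)
T(I(-4), s(-2)) + d(-3)*(-22) = (0 - 5*(-2 - 4))**2 + sqrt(-5 - 3)*(-22) = (0 - 5*(-6))**2 + sqrt(-8)*(-22) = (0 + 30)**2 + (2*I*sqrt(2))*(-22) = 30**2 - 44*I*sqrt(2) = 900 - 44*I*sqrt(2)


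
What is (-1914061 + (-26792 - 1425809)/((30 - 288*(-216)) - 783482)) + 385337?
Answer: -1102581560055/721244 ≈ -1.5287e+6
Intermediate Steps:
(-1914061 + (-26792 - 1425809)/((30 - 288*(-216)) - 783482)) + 385337 = (-1914061 - 1452601/((30 + 62208) - 783482)) + 385337 = (-1914061 - 1452601/(62238 - 783482)) + 385337 = (-1914061 - 1452601/(-721244)) + 385337 = (-1914061 - 1452601*(-1/721244)) + 385337 = (-1914061 + 1452601/721244) + 385337 = -1380503559283/721244 + 385337 = -1102581560055/721244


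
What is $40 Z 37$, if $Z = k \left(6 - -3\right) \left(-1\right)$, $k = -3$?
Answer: $39960$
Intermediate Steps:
$Z = 27$ ($Z = - 3 \left(6 - -3\right) \left(-1\right) = - 3 \left(6 + 3\right) \left(-1\right) = \left(-3\right) 9 \left(-1\right) = \left(-27\right) \left(-1\right) = 27$)
$40 Z 37 = 40 \cdot 27 \cdot 37 = 1080 \cdot 37 = 39960$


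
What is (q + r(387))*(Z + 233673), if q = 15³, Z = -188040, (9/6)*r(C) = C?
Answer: 165784689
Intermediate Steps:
r(C) = 2*C/3
q = 3375
(q + r(387))*(Z + 233673) = (3375 + (⅔)*387)*(-188040 + 233673) = (3375 + 258)*45633 = 3633*45633 = 165784689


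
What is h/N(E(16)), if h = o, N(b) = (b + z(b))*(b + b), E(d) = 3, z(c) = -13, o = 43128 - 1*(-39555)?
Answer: -27561/20 ≈ -1378.1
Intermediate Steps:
o = 82683 (o = 43128 + 39555 = 82683)
N(b) = 2*b*(-13 + b) (N(b) = (b - 13)*(b + b) = (-13 + b)*(2*b) = 2*b*(-13 + b))
h = 82683
h/N(E(16)) = 82683/((2*3*(-13 + 3))) = 82683/((2*3*(-10))) = 82683/(-60) = 82683*(-1/60) = -27561/20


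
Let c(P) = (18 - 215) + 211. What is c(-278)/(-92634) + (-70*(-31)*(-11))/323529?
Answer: -369283831/4994964231 ≈ -0.073931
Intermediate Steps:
c(P) = 14 (c(P) = -197 + 211 = 14)
c(-278)/(-92634) + (-70*(-31)*(-11))/323529 = 14/(-92634) + (-70*(-31)*(-11))/323529 = 14*(-1/92634) + (2170*(-11))*(1/323529) = -7/46317 - 23870*1/323529 = -7/46317 - 23870/323529 = -369283831/4994964231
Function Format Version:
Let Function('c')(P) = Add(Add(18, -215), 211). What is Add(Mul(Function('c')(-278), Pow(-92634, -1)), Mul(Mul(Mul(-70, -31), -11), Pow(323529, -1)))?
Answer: Rational(-369283831, 4994964231) ≈ -0.073931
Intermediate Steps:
Function('c')(P) = 14 (Function('c')(P) = Add(-197, 211) = 14)
Add(Mul(Function('c')(-278), Pow(-92634, -1)), Mul(Mul(Mul(-70, -31), -11), Pow(323529, -1))) = Add(Mul(14, Pow(-92634, -1)), Mul(Mul(Mul(-70, -31), -11), Pow(323529, -1))) = Add(Mul(14, Rational(-1, 92634)), Mul(Mul(2170, -11), Rational(1, 323529))) = Add(Rational(-7, 46317), Mul(-23870, Rational(1, 323529))) = Add(Rational(-7, 46317), Rational(-23870, 323529)) = Rational(-369283831, 4994964231)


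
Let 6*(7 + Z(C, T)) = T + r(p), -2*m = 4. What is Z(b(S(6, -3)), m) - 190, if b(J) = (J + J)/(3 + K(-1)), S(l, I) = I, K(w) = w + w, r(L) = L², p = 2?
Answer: -590/3 ≈ -196.67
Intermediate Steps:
m = -2 (m = -½*4 = -2)
K(w) = 2*w
b(J) = 2*J (b(J) = (J + J)/(3 + 2*(-1)) = (2*J)/(3 - 2) = (2*J)/1 = (2*J)*1 = 2*J)
Z(C, T) = -19/3 + T/6 (Z(C, T) = -7 + (T + 2²)/6 = -7 + (T + 4)/6 = -7 + (4 + T)/6 = -7 + (⅔ + T/6) = -19/3 + T/6)
Z(b(S(6, -3)), m) - 190 = (-19/3 + (⅙)*(-2)) - 190 = (-19/3 - ⅓) - 190 = -20/3 - 190 = -590/3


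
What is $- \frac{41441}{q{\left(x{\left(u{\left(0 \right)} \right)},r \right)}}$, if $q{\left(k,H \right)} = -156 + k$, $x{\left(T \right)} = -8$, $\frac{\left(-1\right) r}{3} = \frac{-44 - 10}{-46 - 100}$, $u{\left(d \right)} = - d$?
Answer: $\frac{41441}{164} \approx 252.69$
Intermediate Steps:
$r = - \frac{81}{73}$ ($r = - 3 \frac{-44 - 10}{-46 - 100} = - 3 \left(- \frac{54}{-146}\right) = - 3 \left(\left(-54\right) \left(- \frac{1}{146}\right)\right) = \left(-3\right) \frac{27}{73} = - \frac{81}{73} \approx -1.1096$)
$- \frac{41441}{q{\left(x{\left(u{\left(0 \right)} \right)},r \right)}} = - \frac{41441}{-156 - 8} = - \frac{41441}{-164} = \left(-41441\right) \left(- \frac{1}{164}\right) = \frac{41441}{164}$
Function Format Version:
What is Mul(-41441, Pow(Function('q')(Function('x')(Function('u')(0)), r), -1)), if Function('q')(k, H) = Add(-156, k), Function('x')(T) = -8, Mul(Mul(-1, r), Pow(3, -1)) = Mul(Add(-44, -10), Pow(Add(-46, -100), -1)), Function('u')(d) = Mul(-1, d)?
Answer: Rational(41441, 164) ≈ 252.69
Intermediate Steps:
r = Rational(-81, 73) (r = Mul(-3, Mul(Add(-44, -10), Pow(Add(-46, -100), -1))) = Mul(-3, Mul(-54, Pow(-146, -1))) = Mul(-3, Mul(-54, Rational(-1, 146))) = Mul(-3, Rational(27, 73)) = Rational(-81, 73) ≈ -1.1096)
Mul(-41441, Pow(Function('q')(Function('x')(Function('u')(0)), r), -1)) = Mul(-41441, Pow(Add(-156, -8), -1)) = Mul(-41441, Pow(-164, -1)) = Mul(-41441, Rational(-1, 164)) = Rational(41441, 164)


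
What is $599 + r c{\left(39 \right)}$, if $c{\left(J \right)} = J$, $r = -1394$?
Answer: $-53767$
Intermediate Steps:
$599 + r c{\left(39 \right)} = 599 - 54366 = -53767$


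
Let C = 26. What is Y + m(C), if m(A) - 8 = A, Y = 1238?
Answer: 1272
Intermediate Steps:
m(A) = 8 + A
Y + m(C) = 1238 + (8 + 26) = 1238 + 34 = 1272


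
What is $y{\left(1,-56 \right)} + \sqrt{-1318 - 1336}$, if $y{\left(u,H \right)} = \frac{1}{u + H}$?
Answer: $- \frac{1}{55} + i \sqrt{2654} \approx -0.018182 + 51.517 i$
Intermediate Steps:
$y{\left(u,H \right)} = \frac{1}{H + u}$
$y{\left(1,-56 \right)} + \sqrt{-1318 - 1336} = \frac{1}{-56 + 1} + \sqrt{-1318 - 1336} = \frac{1}{-55} + \sqrt{-2654} = - \frac{1}{55} + i \sqrt{2654}$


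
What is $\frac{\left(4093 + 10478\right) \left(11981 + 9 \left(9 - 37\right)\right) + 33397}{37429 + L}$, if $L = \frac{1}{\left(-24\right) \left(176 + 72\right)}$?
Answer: $\frac{1017414976512}{222777407} \approx 4567.0$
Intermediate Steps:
$L = - \frac{1}{5952}$ ($L = \frac{1}{\left(-24\right) 248} = \frac{1}{-5952} = - \frac{1}{5952} \approx -0.00016801$)
$\frac{\left(4093 + 10478\right) \left(11981 + 9 \left(9 - 37\right)\right) + 33397}{37429 + L} = \frac{\left(4093 + 10478\right) \left(11981 + 9 \left(9 - 37\right)\right) + 33397}{37429 - \frac{1}{5952}} = \frac{14571 \left(11981 + 9 \left(-28\right)\right) + 33397}{\frac{222777407}{5952}} = \left(14571 \left(11981 - 252\right) + 33397\right) \frac{5952}{222777407} = \left(14571 \cdot 11729 + 33397\right) \frac{5952}{222777407} = \left(170903259 + 33397\right) \frac{5952}{222777407} = 170936656 \cdot \frac{5952}{222777407} = \frac{1017414976512}{222777407}$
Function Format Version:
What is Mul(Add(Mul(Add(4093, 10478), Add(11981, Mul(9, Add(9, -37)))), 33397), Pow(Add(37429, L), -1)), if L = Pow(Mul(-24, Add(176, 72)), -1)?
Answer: Rational(1017414976512, 222777407) ≈ 4567.0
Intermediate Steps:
L = Rational(-1, 5952) (L = Pow(Mul(-24, 248), -1) = Pow(-5952, -1) = Rational(-1, 5952) ≈ -0.00016801)
Mul(Add(Mul(Add(4093, 10478), Add(11981, Mul(9, Add(9, -37)))), 33397), Pow(Add(37429, L), -1)) = Mul(Add(Mul(Add(4093, 10478), Add(11981, Mul(9, Add(9, -37)))), 33397), Pow(Add(37429, Rational(-1, 5952)), -1)) = Mul(Add(Mul(14571, Add(11981, Mul(9, -28))), 33397), Pow(Rational(222777407, 5952), -1)) = Mul(Add(Mul(14571, Add(11981, -252)), 33397), Rational(5952, 222777407)) = Mul(Add(Mul(14571, 11729), 33397), Rational(5952, 222777407)) = Mul(Add(170903259, 33397), Rational(5952, 222777407)) = Mul(170936656, Rational(5952, 222777407)) = Rational(1017414976512, 222777407)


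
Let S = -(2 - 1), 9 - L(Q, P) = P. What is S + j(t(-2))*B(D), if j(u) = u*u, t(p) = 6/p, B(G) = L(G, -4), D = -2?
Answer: 116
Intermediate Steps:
L(Q, P) = 9 - P
B(G) = 13 (B(G) = 9 - 1*(-4) = 9 + 4 = 13)
S = -1 (S = -1*1 = -1)
j(u) = u²
S + j(t(-2))*B(D) = -1 + (6/(-2))²*13 = -1 + (6*(-½))²*13 = -1 + (-3)²*13 = -1 + 9*13 = -1 + 117 = 116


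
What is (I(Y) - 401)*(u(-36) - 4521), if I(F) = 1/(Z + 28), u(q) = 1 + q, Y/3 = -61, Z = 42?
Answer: 63941182/35 ≈ 1.8269e+6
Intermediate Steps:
Y = -183 (Y = 3*(-61) = -183)
I(F) = 1/70 (I(F) = 1/(42 + 28) = 1/70)
(I(Y) - 401)*(u(-36) - 4521) = (1/70 - 401)*((1 - 36) - 4521) = -28069*(-35 - 4521)/70 = -28069/70*(-4556) = 63941182/35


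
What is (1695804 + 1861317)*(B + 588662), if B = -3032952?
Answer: -8694635289090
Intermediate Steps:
(1695804 + 1861317)*(B + 588662) = (1695804 + 1861317)*(-3032952 + 588662) = 3557121*(-2444290) = -8694635289090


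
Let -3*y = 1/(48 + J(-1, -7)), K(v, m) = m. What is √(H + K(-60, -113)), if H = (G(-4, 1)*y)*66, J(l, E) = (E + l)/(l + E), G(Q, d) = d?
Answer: I*√5559/7 ≈ 10.651*I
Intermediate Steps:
J(l, E) = 1 (J(l, E) = (E + l)/(E + l) = 1)
y = -1/147 (y = -1/(3*(48 + 1)) = -⅓/49 = -⅓*1/49 = -1/147 ≈ -0.0068027)
H = -22/49 (H = (1*(-1/147))*66 = -1/147*66 = -22/49 ≈ -0.44898)
√(H + K(-60, -113)) = √(-22/49 - 113) = √(-5559/49) = I*√5559/7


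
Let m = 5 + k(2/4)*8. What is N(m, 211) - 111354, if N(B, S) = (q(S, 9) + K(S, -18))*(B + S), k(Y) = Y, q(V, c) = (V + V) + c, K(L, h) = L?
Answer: 29886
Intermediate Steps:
q(V, c) = c + 2*V (q(V, c) = 2*V + c = c + 2*V)
m = 9 (m = 5 + (2/4)*8 = 5 + (2*(¼))*8 = 5 + (½)*8 = 5 + 4 = 9)
N(B, S) = (9 + 3*S)*(B + S) (N(B, S) = ((9 + 2*S) + S)*(B + S) = (9 + 3*S)*(B + S))
N(m, 211) - 111354 = (3*211² + 9*9 + 9*211 + 3*9*211) - 111354 = (3*44521 + 81 + 1899 + 5697) - 111354 = (133563 + 81 + 1899 + 5697) - 111354 = 141240 - 111354 = 29886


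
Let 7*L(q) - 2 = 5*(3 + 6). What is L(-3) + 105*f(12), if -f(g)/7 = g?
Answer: -61693/7 ≈ -8813.3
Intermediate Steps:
L(q) = 47/7 (L(q) = 2/7 + (5*(3 + 6))/7 = 2/7 + (5*9)/7 = 2/7 + (⅐)*45 = 2/7 + 45/7 = 47/7)
f(g) = -7*g
L(-3) + 105*f(12) = 47/7 + 105*(-7*12) = 47/7 + 105*(-84) = 47/7 - 8820 = -61693/7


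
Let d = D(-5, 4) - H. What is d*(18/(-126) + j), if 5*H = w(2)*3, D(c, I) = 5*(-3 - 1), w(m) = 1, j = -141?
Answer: 101764/35 ≈ 2907.5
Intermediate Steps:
D(c, I) = -20 (D(c, I) = 5*(-4) = -20)
H = ⅗ (H = (1*3)/5 = (⅕)*3 = ⅗ ≈ 0.60000)
d = -103/5 (d = -20 - 1*⅗ = -20 - ⅗ = -103/5 ≈ -20.600)
d*(18/(-126) + j) = -103*(18/(-126) - 141)/5 = -103*(18*(-1/126) - 141)/5 = -103*(-⅐ - 141)/5 = -103/5*(-988/7) = 101764/35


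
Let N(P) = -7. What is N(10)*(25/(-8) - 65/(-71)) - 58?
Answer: -24159/568 ≈ -42.533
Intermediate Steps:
N(10)*(25/(-8) - 65/(-71)) - 58 = -7*(25/(-8) - 65/(-71)) - 58 = -7*(25*(-1/8) - 65*(-1/71)) - 58 = -7*(-25/8 + 65/71) - 58 = -7*(-1255/568) - 58 = 8785/568 - 58 = -24159/568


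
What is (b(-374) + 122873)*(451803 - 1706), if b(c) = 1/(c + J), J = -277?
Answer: 36003403961234/651 ≈ 5.5305e+10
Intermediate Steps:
b(c) = 1/(-277 + c) (b(c) = 1/(c - 277) = 1/(-277 + c))
(b(-374) + 122873)*(451803 - 1706) = (1/(-277 - 374) + 122873)*(451803 - 1706) = (1/(-651) + 122873)*450097 = (-1/651 + 122873)*450097 = (79990322/651)*450097 = 36003403961234/651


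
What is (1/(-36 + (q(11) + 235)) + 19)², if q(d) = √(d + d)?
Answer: 565804840022/1566497241 - 1504400*√22/1566497241 ≈ 361.19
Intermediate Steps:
q(d) = √2*√d (q(d) = √(2*d) = √2*√d)
(1/(-36 + (q(11) + 235)) + 19)² = (1/(-36 + (√2*√11 + 235)) + 19)² = (1/(-36 + (√22 + 235)) + 19)² = (1/(-36 + (235 + √22)) + 19)² = (1/(199 + √22) + 19)² = (19 + 1/(199 + √22))²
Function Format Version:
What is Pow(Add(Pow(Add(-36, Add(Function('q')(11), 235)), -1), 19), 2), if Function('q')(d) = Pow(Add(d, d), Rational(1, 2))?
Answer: Add(Rational(565804840022, 1566497241), Mul(Rational(-1504400, 1566497241), Pow(22, Rational(1, 2)))) ≈ 361.19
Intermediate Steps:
Function('q')(d) = Mul(Pow(2, Rational(1, 2)), Pow(d, Rational(1, 2))) (Function('q')(d) = Pow(Mul(2, d), Rational(1, 2)) = Mul(Pow(2, Rational(1, 2)), Pow(d, Rational(1, 2))))
Pow(Add(Pow(Add(-36, Add(Function('q')(11), 235)), -1), 19), 2) = Pow(Add(Pow(Add(-36, Add(Mul(Pow(2, Rational(1, 2)), Pow(11, Rational(1, 2))), 235)), -1), 19), 2) = Pow(Add(Pow(Add(-36, Add(Pow(22, Rational(1, 2)), 235)), -1), 19), 2) = Pow(Add(Pow(Add(-36, Add(235, Pow(22, Rational(1, 2)))), -1), 19), 2) = Pow(Add(Pow(Add(199, Pow(22, Rational(1, 2))), -1), 19), 2) = Pow(Add(19, Pow(Add(199, Pow(22, Rational(1, 2))), -1)), 2)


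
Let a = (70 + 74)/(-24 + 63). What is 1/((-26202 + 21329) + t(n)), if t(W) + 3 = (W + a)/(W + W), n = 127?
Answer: -3302/16098853 ≈ -0.00020511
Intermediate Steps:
a = 48/13 (a = 144/39 = 144*(1/39) = 48/13 ≈ 3.6923)
t(W) = -3 + (48/13 + W)/(2*W) (t(W) = -3 + (W + 48/13)/(W + W) = -3 + (48/13 + W)/((2*W)) = -3 + (48/13 + W)*(1/(2*W)) = -3 + (48/13 + W)/(2*W))
1/((-26202 + 21329) + t(n)) = 1/((-26202 + 21329) + (1/26)*(48 - 65*127)/127) = 1/(-4873 + (1/26)*(1/127)*(48 - 8255)) = 1/(-4873 + (1/26)*(1/127)*(-8207)) = 1/(-4873 - 8207/3302) = 1/(-16098853/3302) = -3302/16098853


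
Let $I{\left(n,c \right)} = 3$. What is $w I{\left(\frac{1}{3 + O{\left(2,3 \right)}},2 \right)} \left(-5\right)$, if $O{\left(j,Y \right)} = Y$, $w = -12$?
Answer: $180$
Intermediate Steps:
$w I{\left(\frac{1}{3 + O{\left(2,3 \right)}},2 \right)} \left(-5\right) = \left(-12\right) 3 \left(-5\right) = \left(-36\right) \left(-5\right) = 180$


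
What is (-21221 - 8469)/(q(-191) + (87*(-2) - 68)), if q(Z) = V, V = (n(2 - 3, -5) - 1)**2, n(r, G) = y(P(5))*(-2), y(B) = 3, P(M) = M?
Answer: 29690/193 ≈ 153.83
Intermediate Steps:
n(r, G) = -6 (n(r, G) = 3*(-2) = -6)
V = 49 (V = (-6 - 1)**2 = (-7)**2 = 49)
q(Z) = 49
(-21221 - 8469)/(q(-191) + (87*(-2) - 68)) = (-21221 - 8469)/(49 + (87*(-2) - 68)) = -29690/(49 + (-174 - 68)) = -29690/(49 - 242) = -29690/(-193) = -29690*(-1/193) = 29690/193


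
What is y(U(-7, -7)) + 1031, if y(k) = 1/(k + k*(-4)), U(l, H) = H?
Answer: 21652/21 ≈ 1031.0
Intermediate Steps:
y(k) = -1/(3*k) (y(k) = 1/(k - 4*k) = 1/(-3*k) = -1/(3*k))
y(U(-7, -7)) + 1031 = -⅓/(-7) + 1031 = -⅓*(-⅐) + 1031 = 1/21 + 1031 = 21652/21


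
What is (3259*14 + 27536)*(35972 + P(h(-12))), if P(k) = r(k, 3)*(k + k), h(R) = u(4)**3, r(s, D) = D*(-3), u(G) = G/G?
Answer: 2630466548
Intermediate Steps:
u(G) = 1
r(s, D) = -3*D
h(R) = 1 (h(R) = 1**3 = 1)
P(k) = -18*k (P(k) = (-3*3)*(k + k) = -18*k)
(3259*14 + 27536)*(35972 + P(h(-12))) = (3259*14 + 27536)*(35972 - 18*1) = (45626 + 27536)*(35972 - 18) = 73162*35954 = 2630466548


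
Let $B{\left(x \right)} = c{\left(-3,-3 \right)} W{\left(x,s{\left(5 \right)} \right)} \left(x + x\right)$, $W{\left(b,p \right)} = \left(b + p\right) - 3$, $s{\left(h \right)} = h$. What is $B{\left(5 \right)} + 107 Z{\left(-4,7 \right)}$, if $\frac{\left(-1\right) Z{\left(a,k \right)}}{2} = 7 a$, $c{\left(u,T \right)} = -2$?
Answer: $5852$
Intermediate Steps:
$W{\left(b,p \right)} = -3 + b + p$
$Z{\left(a,k \right)} = - 14 a$ ($Z{\left(a,k \right)} = - 2 \cdot 7 a = - 14 a$)
$B{\left(x \right)} = 2 x \left(-4 - 2 x\right)$ ($B{\left(x \right)} = - 2 \left(-3 + x + 5\right) \left(x + x\right) = - 2 \left(2 + x\right) 2 x = \left(-4 - 2 x\right) 2 x = 2 x \left(-4 - 2 x\right)$)
$B{\left(5 \right)} + 107 Z{\left(-4,7 \right)} = \left(-4\right) 5 \left(2 + 5\right) + 107 \left(\left(-14\right) \left(-4\right)\right) = \left(-4\right) 5 \cdot 7 + 107 \cdot 56 = -140 + 5992 = 5852$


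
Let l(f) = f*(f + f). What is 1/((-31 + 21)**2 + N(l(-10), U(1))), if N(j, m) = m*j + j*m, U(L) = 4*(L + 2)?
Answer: 1/4900 ≈ 0.00020408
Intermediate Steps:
l(f) = 2*f**2 (l(f) = f*(2*f) = 2*f**2)
U(L) = 8 + 4*L (U(L) = 4*(2 + L) = 8 + 4*L)
N(j, m) = 2*j*m (N(j, m) = j*m + j*m = 2*j*m)
1/((-31 + 21)**2 + N(l(-10), U(1))) = 1/((-31 + 21)**2 + 2*(2*(-10)**2)*(8 + 4*1)) = 1/((-10)**2 + 2*(2*100)*(8 + 4)) = 1/(100 + 2*200*12) = 1/(100 + 4800) = 1/4900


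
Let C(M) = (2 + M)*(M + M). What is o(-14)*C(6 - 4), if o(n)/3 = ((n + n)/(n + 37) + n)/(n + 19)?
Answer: -3360/23 ≈ -146.09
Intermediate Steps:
C(M) = 2*M*(2 + M) (C(M) = (2 + M)*(2*M) = 2*M*(2 + M))
o(n) = 3*(n + 2*n/(37 + n))/(19 + n) (o(n) = 3*(((n + n)/(n + 37) + n)/(n + 19)) = 3*(((2*n)/(37 + n) + n)/(19 + n)) = 3*((2*n/(37 + n) + n)/(19 + n)) = 3*((n + 2*n/(37 + n))/(19 + n)) = 3*(n + 2*n/(37 + n))/(19 + n))
o(-14)*C(6 - 4) = (3*(-14)*(39 - 14)/(703 + (-14)² + 56*(-14)))*(2*(6 - 4)*(2 + (6 - 4))) = (3*(-14)*25/(703 + 196 - 784))*(2*2*(2 + 2)) = (3*(-14)*25/115)*(2*2*4) = (3*(-14)*(1/115)*25)*16 = -210/23*16 = -3360/23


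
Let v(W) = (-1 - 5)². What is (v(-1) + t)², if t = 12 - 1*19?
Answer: 841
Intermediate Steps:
v(W) = 36 (v(W) = (-6)² = 36)
t = -7 (t = 12 - 19 = -7)
(v(-1) + t)² = (36 - 7)² = 29² = 841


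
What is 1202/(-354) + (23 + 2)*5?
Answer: 21524/177 ≈ 121.60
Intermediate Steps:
1202/(-354) + (23 + 2)*5 = 1202*(-1/354) + 25*5 = -601/177 + 125 = 21524/177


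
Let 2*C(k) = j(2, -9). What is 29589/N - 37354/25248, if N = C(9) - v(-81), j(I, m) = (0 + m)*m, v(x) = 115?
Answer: -749845945/1880976 ≈ -398.65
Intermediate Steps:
j(I, m) = m² (j(I, m) = m*m = m²)
C(k) = 81/2 (C(k) = (½)*(-9)² = (½)*81 = 81/2)
N = -149/2 (N = 81/2 - 1*115 = 81/2 - 115 = -149/2 ≈ -74.500)
29589/N - 37354/25248 = 29589/(-149/2) - 37354/25248 = 29589*(-2/149) - 37354*1/25248 = -59178/149 - 18677/12624 = -749845945/1880976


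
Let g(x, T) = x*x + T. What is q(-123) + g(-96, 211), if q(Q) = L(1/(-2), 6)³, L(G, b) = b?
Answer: 9643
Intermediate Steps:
g(x, T) = T + x² (g(x, T) = x² + T = T + x²)
q(Q) = 216 (q(Q) = 6³ = 216)
q(-123) + g(-96, 211) = 216 + (211 + (-96)²) = 216 + (211 + 9216) = 216 + 9427 = 9643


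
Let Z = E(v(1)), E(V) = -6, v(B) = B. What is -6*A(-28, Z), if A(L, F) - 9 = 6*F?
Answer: 162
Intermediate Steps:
Z = -6
A(L, F) = 9 + 6*F
-6*A(-28, Z) = -6*(9 + 6*(-6)) = -6*(9 - 36) = -6*(-27) = 162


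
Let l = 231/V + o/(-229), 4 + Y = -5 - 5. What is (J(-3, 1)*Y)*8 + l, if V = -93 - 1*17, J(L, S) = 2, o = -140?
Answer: -516369/2290 ≈ -225.49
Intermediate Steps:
V = -110 (V = -93 - 17 = -110)
Y = -14 (Y = -4 + (-5 - 5) = -4 - 10 = -14)
l = -3409/2290 (l = 231/(-110) - 140/(-229) = 231*(-1/110) - 140*(-1/229) = -21/10 + 140/229 = -3409/2290 ≈ -1.4886)
(J(-3, 1)*Y)*8 + l = (2*(-14))*8 - 3409/2290 = -28*8 - 3409/2290 = -224 - 3409/2290 = -516369/2290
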